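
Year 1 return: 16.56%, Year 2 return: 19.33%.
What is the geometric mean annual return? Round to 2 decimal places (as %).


Formula: Geometric mean = ((1+r1)*(1+r2))^(1/2) - 1
Product: (1 + 0.1656) * (1 + 0.1933) = 1.1656 * 1.1933 = 1.39091
Square root: 1.39091^0.5 = 1.179369
Geometric mean = 1.179369 - 1 = 0.179369
As percentage: 17.94%

17.94%


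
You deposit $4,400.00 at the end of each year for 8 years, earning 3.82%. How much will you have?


Formula: FV = PMT * ((1+r)^n - 1) / r
Growth factor: (1 + 0.0382)^8 = 1.349734
Numerator: 1.349734 - 1 = 0.349734
FV = $4,400.00 * 0.349734 / 0.0382 = $40,283.50

$40,283.50


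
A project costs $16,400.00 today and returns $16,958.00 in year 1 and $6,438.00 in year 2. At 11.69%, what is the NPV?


Formula: NPV = C0 + C1/(1+r) + C2/(1+r)^2
Discount C1: $16,958.00 / (1 + 0.1169) = $15,183.10
Discount C2: $6,438.00 / (1 + 0.1169)^2 = $5,160.86
NPV = -$16,400.00 + $15,183.10 + $5,160.86 = $3,943.96

$3,943.96


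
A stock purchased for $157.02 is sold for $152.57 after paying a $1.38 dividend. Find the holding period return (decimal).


Formula: HPR = (P1 - P0 + D) / P0
Gain: $152.57 - $157.02 + $1.38 = -$3.07
HPR = -$3.07 / $157.02 = -0.0196

-0.0196


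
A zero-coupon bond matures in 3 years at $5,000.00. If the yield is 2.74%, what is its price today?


Formula: Price = FV / (1 + r)^n
Substituting: Price = $5,000.00 / (1 + 0.0274)^3
Discount factor: (1.0274)^3 = 1.084473
Price = $5,000.00 / 1.084473 = $4,610.53

$4,610.53


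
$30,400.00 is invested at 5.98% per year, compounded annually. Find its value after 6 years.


Formula: FV = P * (1 + r)^n
Substituting: FV = $30,400.00 * (1 + 0.0598)^6
Growth factor: (1.0598)^6 = 1.416914
FV = $30,400.00 * 1.416914 = $43,074.19

$43,074.19


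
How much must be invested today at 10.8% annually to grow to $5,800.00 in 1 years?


Formula: PV = FV / (1 + r)^n
Substituting: PV = $5,800.00 / (1 + 0.108)^1
Discount factor: (1.108)^1 = 1.108
PV = $5,800.00 / 1.108 = $5,234.66

$5,234.66


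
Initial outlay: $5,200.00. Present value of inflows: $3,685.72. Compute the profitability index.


Formula: PI = PV(cash flows) / initial investment
Substituting: PI = $3,685.72 / $5,200.00
PI = 0.7088

0.7088


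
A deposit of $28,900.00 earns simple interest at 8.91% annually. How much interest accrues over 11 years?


Formula: I = P * r * t
Substituting: I = $28,900.00 * 0.0891 * 11
Step: I = $28,900.00 * 0.9801
I = $28,324.89

$28,324.89


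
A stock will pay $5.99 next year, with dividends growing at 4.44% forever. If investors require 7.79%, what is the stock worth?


Formula: P = D1 / (r - g)
Spread: r - g = 0.0779 - 0.0444 = 0.0335
Substituting: P = $5.99 / 0.0335
P = $178.81

$178.81


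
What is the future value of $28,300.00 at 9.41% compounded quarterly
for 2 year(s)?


Formula: FV = P * (1 + r/m)^(m*t)
Period rate: r/m = 0.0941 / 4 = 0.023525
Total periods: m*t = 4 * 2 = 8
Growth factor: (1 + 0.023525)^8 = 1.204447
FV = $28,300.00 * 1.204447 = $34,085.85

$34,085.85


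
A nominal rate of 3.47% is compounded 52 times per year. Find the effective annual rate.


Formula: EAR = (1 + r/m)^m - 1
Period rate: r/m = 0.0347 / 52 = 0.000667
Compounding: (1 + 0.000667)^52 = 1.035297
EAR = 1.035297 - 1 = 0.035297

0.035297


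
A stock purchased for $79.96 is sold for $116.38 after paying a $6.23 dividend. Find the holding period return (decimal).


Formula: HPR = (P1 - P0 + D) / P0
Gain: $116.38 - $79.96 + $6.23 = $42.65
HPR = $42.65 / $79.96 = 0.5334

0.5334


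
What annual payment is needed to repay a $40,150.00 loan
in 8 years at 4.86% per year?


Formula: PMT = PV * r / (1 - (1+r)^(-n))
Denominator: 1 - (1 + 0.0486)^(-8) = 0.315898
Numerator: $40,150.00 * 0.0486 = 1951.29
PMT = 1951.29 / 0.315898 = $6,176.97

$6,176.97


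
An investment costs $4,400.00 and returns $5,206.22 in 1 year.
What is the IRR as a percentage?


Formula: IRR = C1/C0 - 1
Substituting: IRR = $5,206.22 / $4,400.00 - 1
Ratio: 1.183232 - 1 = 0.183232
IRR = 18.3232%

18.3232%


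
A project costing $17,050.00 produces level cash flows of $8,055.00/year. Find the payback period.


Formula: Payback = investment / annual cash flow
Substituting: Payback = $17,050.00 / $8,055.00
Payback = 2.1167 years

2.1167 years


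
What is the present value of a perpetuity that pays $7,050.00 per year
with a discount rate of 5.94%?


Formula: PV = C / r
Substituting: PV = $7,050.00 / 0.0594
PV = $118,686.87

$118,686.87


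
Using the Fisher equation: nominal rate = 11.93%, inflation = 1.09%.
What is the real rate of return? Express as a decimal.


Formula: (1 + r_real) = (1 + r_nom) / (1 + inflation)
Substituting: (1 + r_real) = 1.1193 / 1.0109
(1 + r_real) = 1.107231
r_real = 1.107231 - 1 = 0.107231

0.107231


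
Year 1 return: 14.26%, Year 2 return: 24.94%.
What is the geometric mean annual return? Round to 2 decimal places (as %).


Formula: Geometric mean = ((1+r1)*(1+r2))^(1/2) - 1
Product: (1 + 0.1426) * (1 + 0.2494) = 1.1426 * 1.2494 = 1.427564
Square root: 1.427564^0.5 = 1.194807
Geometric mean = 1.194807 - 1 = 0.194807
As percentage: 19.48%

19.48%


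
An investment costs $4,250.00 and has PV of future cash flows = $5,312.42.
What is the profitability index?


Formula: PI = PV(cash flows) / initial investment
Substituting: PI = $5,312.42 / $4,250.00
PI = 1.25

1.25


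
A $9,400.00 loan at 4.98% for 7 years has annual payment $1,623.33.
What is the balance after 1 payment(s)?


Formula: Balance = PV*(1+r)^k - PMT*((1+r)^k - 1)/r
Growth: (1 + 0.0498)^1 = 1.0498
Accumulated factor: ((1+r)^k - 1)/r = 1.0
Balance = $9,400.00 * 1.0498 - $1,623.33 * 1.0
Balance = $8,244.79

$8,244.79


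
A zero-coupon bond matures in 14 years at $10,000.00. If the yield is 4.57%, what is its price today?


Formula: Price = FV / (1 + r)^n
Substituting: Price = $10,000.00 / (1 + 0.0457)^14
Discount factor: (1.0457)^14 = 1.869388
Price = $10,000.00 / 1.869388 = $5,349.34

$5,349.34


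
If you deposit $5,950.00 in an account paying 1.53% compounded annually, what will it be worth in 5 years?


Formula: FV = P * (1 + r)^n
Substituting: FV = $5,950.00 * (1 + 0.0153)^5
Growth factor: (1.0153)^5 = 1.078877
FV = $5,950.00 * 1.078877 = $6,419.32

$6,419.32


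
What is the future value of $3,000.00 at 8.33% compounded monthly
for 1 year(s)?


Formula: FV = P * (1 + r/m)^(m*t)
Period rate: r/m = 0.0833 / 12 = 0.006942
Total periods: m*t = 12 * 1 = 12
Growth factor: (1 + 0.006942)^12 = 1.086555
FV = $3,000.00 * 1.086555 = $3,259.67

$3,259.67


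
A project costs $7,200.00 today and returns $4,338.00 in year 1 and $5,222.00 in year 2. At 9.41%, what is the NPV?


Formula: NPV = C0 + C1/(1+r) + C2/(1+r)^2
Discount C1: $4,338.00 / (1 + 0.0941) = $3,964.90
Discount C2: $5,222.00 / (1 + 0.0941)^2 = $4,362.37
NPV = -$7,200.00 + $3,964.90 + $4,362.37 = $1,127.28

$1,127.28


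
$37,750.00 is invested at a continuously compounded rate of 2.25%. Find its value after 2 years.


Formula: FV = P * e^(r*t)
Exponent: r*t = 0.0225 * 2 = 0.045
e^(0.045) = 1.046028
FV = $37,750.00 * 1.046028 = $39,487.55

$39,487.55


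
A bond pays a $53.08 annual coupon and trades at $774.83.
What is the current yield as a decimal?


Formula: Current yield = annual coupon / price
Substituting: CY = $53.08 / $774.83
CY = 0.068505

0.068505


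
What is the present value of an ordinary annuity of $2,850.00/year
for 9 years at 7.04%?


Formula: PV = PMT * (1 - (1+r)^(-n)) / r
Discount factor: (1 + 0.0704)^(-9) = 0.542107
Bracket: 1 - 0.542107 = 0.457893
PV = $2,850.00 * 0.457893 / 0.0704 = $18,536.86

$18,536.86


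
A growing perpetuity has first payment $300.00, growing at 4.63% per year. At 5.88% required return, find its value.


Formula: PV = C / (r - g)
Spread: r - g = 0.0588 - 0.0463 = 0.0125
Substituting: PV = $300.00 / 0.0125
PV = $24,000.00

$24,000.00


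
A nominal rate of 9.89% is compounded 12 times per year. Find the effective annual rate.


Formula: EAR = (1 + r/m)^m - 1
Period rate: r/m = 0.0989 / 12 = 0.008242
Compounding: (1 + 0.008242)^12 = 1.103509
EAR = 1.103509 - 1 = 0.103509

0.103509


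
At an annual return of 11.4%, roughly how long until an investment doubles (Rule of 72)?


Formula: Years ≈ 72 / r
Substituting: Years ≈ 72 / 11.4
Years ≈ 6.3

6.3 years


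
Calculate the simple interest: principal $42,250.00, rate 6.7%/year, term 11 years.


Formula: I = P * r * t
Substituting: I = $42,250.00 * 0.067 * 11
Step: I = $42,250.00 * 0.737
I = $31,138.25

$31,138.25


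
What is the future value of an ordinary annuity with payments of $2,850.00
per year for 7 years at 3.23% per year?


Formula: FV = PMT * ((1+r)^n - 1) / r
Growth factor: (1 + 0.0323)^7 = 1.249227
Numerator: 1.249227 - 1 = 0.249227
FV = $2,850.00 * 0.249227 / 0.0323 = $21,990.65

$21,990.65


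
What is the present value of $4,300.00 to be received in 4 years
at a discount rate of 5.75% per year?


Formula: PV = FV / (1 + r)^n
Substituting: PV = $4,300.00 / (1 + 0.0575)^4
Discount factor: (1.0575)^4 = 1.250609
PV = $4,300.00 / 1.250609 = $3,438.33

$3,438.33


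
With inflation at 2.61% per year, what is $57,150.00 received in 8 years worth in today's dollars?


Formula: Real value = nominal / (1 + inflation)^years
Price level: (1 + 0.0261)^8 = 1.228903
Real value = $57,150.00 / 1.228903 = $46,504.90

$46,504.90


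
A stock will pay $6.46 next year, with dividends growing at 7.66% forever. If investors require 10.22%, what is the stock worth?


Formula: P = D1 / (r - g)
Spread: r - g = 0.1022 - 0.0766 = 0.0256
Substituting: P = $6.46 / 0.0256
P = $252.34

$252.34


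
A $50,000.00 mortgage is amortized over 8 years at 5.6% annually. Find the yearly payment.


Formula: PMT = PV * r / (1 - (1+r)^(-n))
Denominator: 1 - (1 + 0.056)^(-8) = 0.353321
Numerator: $50,000.00 * 0.056 = 2800.0
PMT = 2800.0 / 0.353321 = $7,924.80

$7,924.80


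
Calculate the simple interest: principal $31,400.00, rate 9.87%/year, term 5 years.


Formula: I = P * r * t
Substituting: I = $31,400.00 * 0.0987 * 5
Step: I = $31,400.00 * 0.4935
I = $15,495.90

$15,495.90


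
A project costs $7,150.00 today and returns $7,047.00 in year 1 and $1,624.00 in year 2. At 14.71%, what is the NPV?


Formula: NPV = C0 + C1/(1+r) + C2/(1+r)^2
Discount C1: $7,047.00 / (1 + 0.1471) = $6,143.32
Discount C2: $1,624.00 / (1 + 0.1471)^2 = $1,234.19
NPV = -$7,150.00 + $6,143.32 + $1,234.19 = $227.51

$227.51


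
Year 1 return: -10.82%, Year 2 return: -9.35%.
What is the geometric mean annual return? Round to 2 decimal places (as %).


Formula: Geometric mean = ((1+r1)*(1+r2))^(1/2) - 1
Product: (1 + -0.1082) * (1 + -0.0935) = 0.8918 * 0.9065 = 0.808417
Square root: 0.808417^0.5 = 0.89912
Geometric mean = 0.89912 - 1 = -0.10088
As percentage: -10.09%

-10.09%


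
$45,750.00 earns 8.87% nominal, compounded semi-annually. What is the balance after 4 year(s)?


Formula: FV = P * (1 + r/m)^(m*t)
Period rate: r/m = 0.0887 / 2 = 0.04435
Total periods: m*t = 2 * 4 = 8
Growth factor: (1 + 0.04435)^8 = 1.41504
FV = $45,750.00 * 1.41504 = $64,738.06

$64,738.06


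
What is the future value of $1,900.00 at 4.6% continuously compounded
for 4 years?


Formula: FV = P * e^(r*t)
Exponent: r*t = 0.046 * 4 = 0.184
e^(0.184) = 1.202016
FV = $1,900.00 * 1.202016 = $2,283.83

$2,283.83


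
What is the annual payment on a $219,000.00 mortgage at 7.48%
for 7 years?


Formula: PMT = PV * r / (1 - (1+r)^(-n))
Denominator: 1 - (1 + 0.0748)^(-7) = 0.39646
Numerator: $219,000.00 * 0.0748 = 16381.2
PMT = 16381.2 / 0.39646 = $41,318.72

$41,318.72


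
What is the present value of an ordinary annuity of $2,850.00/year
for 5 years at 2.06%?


Formula: PV = PMT * (1 - (1+r)^(-n)) / r
Discount factor: (1 + 0.0206)^(-5) = 0.903072
Bracket: 1 - 0.903072 = 0.096928
PV = $2,850.00 * 0.096928 / 0.0206 = $13,410.00

$13,410.00


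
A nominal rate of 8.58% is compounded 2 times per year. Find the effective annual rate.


Formula: EAR = (1 + r/m)^m - 1
Period rate: r/m = 0.0858 / 2 = 0.0429
Compounding: (1 + 0.0429)^2 = 1.08764
EAR = 1.08764 - 1 = 0.08764

0.08764


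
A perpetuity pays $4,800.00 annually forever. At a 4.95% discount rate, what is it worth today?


Formula: PV = C / r
Substituting: PV = $4,800.00 / 0.0495
PV = $96,969.70

$96,969.70


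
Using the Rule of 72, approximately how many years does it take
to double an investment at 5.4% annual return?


Formula: Years ≈ 72 / r
Substituting: Years ≈ 72 / 5.4
Years ≈ 13.3

13.3 years


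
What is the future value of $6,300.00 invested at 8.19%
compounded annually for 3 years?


Formula: FV = P * (1 + r)^n
Substituting: FV = $6,300.00 * (1 + 0.0819)^3
Growth factor: (1.0819)^3 = 1.266372
FV = $6,300.00 * 1.266372 = $7,978.14

$7,978.14


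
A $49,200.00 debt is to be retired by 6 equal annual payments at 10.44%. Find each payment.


Formula: PMT = PV * r / (1 - (1+r)^(-n))
Denominator: 1 - (1 + 0.1044)^(-6) = 0.448886
Numerator: $49,200.00 * 0.1044 = 5136.48
PMT = 5136.48 / 0.448886 = $11,442.73

$11,442.73


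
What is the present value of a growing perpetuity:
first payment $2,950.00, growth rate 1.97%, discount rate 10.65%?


Formula: PV = C / (r - g)
Spread: r - g = 0.1065 - 0.0197 = 0.0868
Substituting: PV = $2,950.00 / 0.0868
PV = $33,986.18

$33,986.18


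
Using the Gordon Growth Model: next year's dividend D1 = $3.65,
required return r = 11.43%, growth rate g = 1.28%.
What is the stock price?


Formula: P = D1 / (r - g)
Spread: r - g = 0.1143 - 0.0128 = 0.1015
Substituting: P = $3.65 / 0.1015
P = $35.96

$35.96


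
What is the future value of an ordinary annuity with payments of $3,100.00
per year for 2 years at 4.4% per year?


Formula: FV = PMT * ((1+r)^n - 1) / r
Growth factor: (1 + 0.044)^2 = 1.089936
Numerator: 1.089936 - 1 = 0.089936
FV = $3,100.00 * 0.089936 / 0.044 = $6,336.40

$6,336.40


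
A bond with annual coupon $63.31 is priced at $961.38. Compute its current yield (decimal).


Formula: Current yield = annual coupon / price
Substituting: CY = $63.31 / $961.38
CY = 0.065853

0.065853


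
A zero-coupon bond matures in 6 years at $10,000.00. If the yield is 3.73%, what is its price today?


Formula: Price = FV / (1 + r)^n
Substituting: Price = $10,000.00 / (1 + 0.0373)^6
Discount factor: (1.0373)^6 = 1.245737
Price = $10,000.00 / 1.245737 = $8,027.38

$8,027.38


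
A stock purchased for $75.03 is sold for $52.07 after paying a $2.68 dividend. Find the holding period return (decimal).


Formula: HPR = (P1 - P0 + D) / P0
Gain: $52.07 - $75.03 + $2.68 = -$20.28
HPR = -$20.28 / $75.03 = -0.2703

-0.2703


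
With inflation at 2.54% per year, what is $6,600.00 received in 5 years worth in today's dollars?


Formula: Real value = nominal / (1 + inflation)^years
Price level: (1 + 0.0254)^5 = 1.133618
Real value = $6,600.00 / 1.133618 = $5,822.07

$5,822.07


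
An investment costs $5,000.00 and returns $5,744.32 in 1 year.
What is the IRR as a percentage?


Formula: IRR = C1/C0 - 1
Substituting: IRR = $5,744.32 / $5,000.00 - 1
Ratio: 1.148864 - 1 = 0.148864
IRR = 14.8864%

14.8864%


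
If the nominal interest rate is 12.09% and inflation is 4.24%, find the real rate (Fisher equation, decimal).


Formula: (1 + r_real) = (1 + r_nom) / (1 + inflation)
Substituting: (1 + r_real) = 1.1209 / 1.0424
(1 + r_real) = 1.075307
r_real = 1.075307 - 1 = 0.075307

0.075307


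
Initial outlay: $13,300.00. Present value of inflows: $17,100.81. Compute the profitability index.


Formula: PI = PV(cash flows) / initial investment
Substituting: PI = $17,100.81 / $13,300.00
PI = 1.2858

1.2858


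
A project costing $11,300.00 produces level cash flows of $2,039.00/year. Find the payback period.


Formula: Payback = investment / annual cash flow
Substituting: Payback = $11,300.00 / $2,039.00
Payback = 5.5419 years

5.5419 years


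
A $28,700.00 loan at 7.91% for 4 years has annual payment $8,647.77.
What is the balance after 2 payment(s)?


Formula: Balance = PV*(1+r)^k - PMT*((1+r)^k - 1)/r
Growth: (1 + 0.0791)^2 = 1.164457
Accumulated factor: ((1+r)^k - 1)/r = 2.0791
Balance = $28,700.00 * 1.164457 - $8,647.77 * 2.0791
Balance = $15,440.33

$15,440.33


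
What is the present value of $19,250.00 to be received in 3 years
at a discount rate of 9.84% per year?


Formula: PV = FV / (1 + r)^n
Substituting: PV = $19,250.00 / (1 + 0.0984)^3
Discount factor: (1.0984)^3 = 1.3252
PV = $19,250.00 / 1.3252 = $14,526.10

$14,526.10


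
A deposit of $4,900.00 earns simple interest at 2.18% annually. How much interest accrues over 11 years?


Formula: I = P * r * t
Substituting: I = $4,900.00 * 0.0218 * 11
Step: I = $4,900.00 * 0.2398
I = $1,175.02

$1,175.02


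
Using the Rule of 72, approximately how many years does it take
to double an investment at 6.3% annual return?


Formula: Years ≈ 72 / r
Substituting: Years ≈ 72 / 6.3
Years ≈ 11.4

11.4 years


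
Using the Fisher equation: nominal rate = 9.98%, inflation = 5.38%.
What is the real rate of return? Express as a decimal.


Formula: (1 + r_real) = (1 + r_nom) / (1 + inflation)
Substituting: (1 + r_real) = 1.0998 / 1.0538
(1 + r_real) = 1.043652
r_real = 1.043652 - 1 = 0.043652

0.043652


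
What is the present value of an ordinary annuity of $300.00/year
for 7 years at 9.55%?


Formula: PV = PMT * (1 - (1+r)^(-n)) / r
Discount factor: (1 + 0.0955)^(-7) = 0.528097
Bracket: 1 - 0.528097 = 0.471903
PV = $300.00 * 0.471903 / 0.0955 = $1,482.42

$1,482.42


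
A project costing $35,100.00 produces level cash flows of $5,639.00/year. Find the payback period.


Formula: Payback = investment / annual cash flow
Substituting: Payback = $35,100.00 / $5,639.00
Payback = 6.2245 years

6.2245 years


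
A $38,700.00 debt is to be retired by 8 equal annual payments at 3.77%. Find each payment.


Formula: PMT = PV * r / (1 - (1+r)^(-n))
Denominator: 1 - (1 + 0.0377)^(-8) = 0.256253
Numerator: $38,700.00 * 0.0377 = 1458.99
PMT = 1458.99 / 0.256253 = $5,693.56

$5,693.56


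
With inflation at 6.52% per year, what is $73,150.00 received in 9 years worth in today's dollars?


Formula: Real value = nominal / (1 + inflation)^years
Price level: (1 + 0.0652)^9 = 1.765552
Real value = $73,150.00 / 1.765552 = $41,431.81

$41,431.81


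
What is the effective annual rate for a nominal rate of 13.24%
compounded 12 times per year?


Formula: EAR = (1 + r/m)^m - 1
Period rate: r/m = 0.1324 / 12 = 0.011033
Compounding: (1 + 0.011033)^12 = 1.140737
EAR = 1.140737 - 1 = 0.140737

0.140737


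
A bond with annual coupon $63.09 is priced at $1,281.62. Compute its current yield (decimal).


Formula: Current yield = annual coupon / price
Substituting: CY = $63.09 / $1,281.62
CY = 0.049227

0.049227


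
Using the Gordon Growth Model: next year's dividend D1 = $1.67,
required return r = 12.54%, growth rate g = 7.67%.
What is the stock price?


Formula: P = D1 / (r - g)
Spread: r - g = 0.1254 - 0.0767 = 0.0487
Substituting: P = $1.67 / 0.0487
P = $34.29

$34.29


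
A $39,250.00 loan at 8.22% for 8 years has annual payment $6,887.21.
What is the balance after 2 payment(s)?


Formula: Balance = PV*(1+r)^k - PMT*((1+r)^k - 1)/r
Growth: (1 + 0.0822)^2 = 1.171157
Accumulated factor: ((1+r)^k - 1)/r = 2.0822
Balance = $39,250.00 * 1.171157 - $6,887.21 * 2.0822
Balance = $31,627.36

$31,627.36


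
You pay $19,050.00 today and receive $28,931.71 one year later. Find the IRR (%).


Formula: IRR = C1/C0 - 1
Substituting: IRR = $28,931.71 / $19,050.00 - 1
Ratio: 1.518725 - 1 = 0.518725
IRR = 51.8725%

51.8725%


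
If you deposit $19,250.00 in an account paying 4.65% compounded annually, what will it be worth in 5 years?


Formula: FV = P * (1 + r)^n
Substituting: FV = $19,250.00 * (1 + 0.0465)^5
Growth factor: (1.0465)^5 = 1.255152
FV = $19,250.00 * 1.255152 = $24,161.67

$24,161.67


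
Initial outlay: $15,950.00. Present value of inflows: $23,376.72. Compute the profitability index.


Formula: PI = PV(cash flows) / initial investment
Substituting: PI = $23,376.72 / $15,950.00
PI = 1.4656

1.4656


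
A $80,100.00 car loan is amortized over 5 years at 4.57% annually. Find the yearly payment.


Formula: PMT = PV * r / (1 - (1+r)^(-n))
Denominator: 1 - (1 + 0.0457)^(-5) = 0.200231
Numerator: $80,100.00 * 0.0457 = 3660.57
PMT = 3660.57 / 0.200231 = $18,281.72

$18,281.72


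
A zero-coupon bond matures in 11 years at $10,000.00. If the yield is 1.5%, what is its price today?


Formula: Price = FV / (1 + r)^n
Substituting: Price = $10,000.00 / (1 + 0.015)^11
Discount factor: (1.015)^11 = 1.177949
Price = $10,000.00 / 1.177949 = $8,489.33

$8,489.33


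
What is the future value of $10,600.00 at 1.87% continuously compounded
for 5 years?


Formula: FV = P * e^(r*t)
Exponent: r*t = 0.0187 * 5 = 0.0935
e^(0.0935) = 1.098011
FV = $10,600.00 * 1.098011 = $11,638.91

$11,638.91


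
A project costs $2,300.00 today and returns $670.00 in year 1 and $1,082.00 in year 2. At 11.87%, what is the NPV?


Formula: NPV = C0 + C1/(1+r) + C2/(1+r)^2
Discount C1: $670.00 / (1 + 0.1187) = $598.91
Discount C2: $1,082.00 / (1 + 0.1187)^2 = $864.57
NPV = -$2,300.00 + $598.91 + $864.57 = -$836.52

-$836.52


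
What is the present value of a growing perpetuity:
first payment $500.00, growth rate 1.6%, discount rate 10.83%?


Formula: PV = C / (r - g)
Spread: r - g = 0.1083 - 0.016 = 0.0923
Substituting: PV = $500.00 / 0.0923
PV = $5,417.12

$5,417.12


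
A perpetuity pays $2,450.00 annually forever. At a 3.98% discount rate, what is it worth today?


Formula: PV = C / r
Substituting: PV = $2,450.00 / 0.0398
PV = $61,557.79

$61,557.79


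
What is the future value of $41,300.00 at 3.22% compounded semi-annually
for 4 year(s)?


Formula: FV = P * (1 + r/m)^(m*t)
Period rate: r/m = 0.0322 / 2 = 0.0161
Total periods: m*t = 2 * 4 = 8
Growth factor: (1 + 0.0161)^8 = 1.136296
FV = $41,300.00 * 1.136296 = $46,929.04

$46,929.04


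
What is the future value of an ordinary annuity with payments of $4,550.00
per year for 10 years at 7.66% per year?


Formula: FV = PMT * ((1+r)^n - 1) / r
Growth factor: (1 + 0.0766)^10 = 2.091914
Numerator: 2.091914 - 1 = 1.091914
FV = $4,550.00 * 1.091914 / 0.0766 = $64,859.10

$64,859.10


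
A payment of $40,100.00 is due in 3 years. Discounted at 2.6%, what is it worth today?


Formula: PV = FV / (1 + r)^n
Substituting: PV = $40,100.00 / (1 + 0.026)^3
Discount factor: (1.026)^3 = 1.080046
PV = $40,100.00 / 1.080046 = $37,128.06

$37,128.06


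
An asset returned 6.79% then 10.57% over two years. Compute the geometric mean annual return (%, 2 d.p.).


Formula: Geometric mean = ((1+r1)*(1+r2))^(1/2) - 1
Product: (1 + 0.0679) * (1 + 0.1057) = 1.0679 * 1.1057 = 1.180777
Square root: 1.180777^0.5 = 1.086636
Geometric mean = 1.086636 - 1 = 0.086636
As percentage: 8.66%

8.66%


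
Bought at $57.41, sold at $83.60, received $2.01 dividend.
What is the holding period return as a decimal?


Formula: HPR = (P1 - P0 + D) / P0
Gain: $83.60 - $57.41 + $2.01 = $28.20
HPR = $28.20 / $57.41 = 0.4912

0.4912


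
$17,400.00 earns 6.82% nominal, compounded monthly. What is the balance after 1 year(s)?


Formula: FV = P * (1 + r/m)^(m*t)
Period rate: r/m = 0.0682 / 12 = 0.005683
Total periods: m*t = 12 * 1 = 12
Growth factor: (1 + 0.005683)^12 = 1.070373
FV = $17,400.00 * 1.070373 = $18,624.49

$18,624.49


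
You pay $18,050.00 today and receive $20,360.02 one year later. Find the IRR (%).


Formula: IRR = C1/C0 - 1
Substituting: IRR = $20,360.02 / $18,050.00 - 1
Ratio: 1.127979 - 1 = 0.127979
IRR = 12.7979%

12.7979%


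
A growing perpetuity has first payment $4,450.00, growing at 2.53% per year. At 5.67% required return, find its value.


Formula: PV = C / (r - g)
Spread: r - g = 0.0567 - 0.0253 = 0.0314
Substituting: PV = $4,450.00 / 0.0314
PV = $141,719.75

$141,719.75


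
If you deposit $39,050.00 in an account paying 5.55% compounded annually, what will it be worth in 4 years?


Formula: FV = P * (1 + r)^n
Substituting: FV = $39,050.00 * (1 + 0.0555)^4
Growth factor: (1.0555)^4 = 1.241175
FV = $39,050.00 * 1.241175 = $48,467.88

$48,467.88


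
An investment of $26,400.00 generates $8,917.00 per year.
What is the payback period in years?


Formula: Payback = investment / annual cash flow
Substituting: Payback = $26,400.00 / $8,917.00
Payback = 2.9606 years

2.9606 years


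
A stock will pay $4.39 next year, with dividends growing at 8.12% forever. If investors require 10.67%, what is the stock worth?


Formula: P = D1 / (r - g)
Spread: r - g = 0.1067 - 0.0812 = 0.0255
Substituting: P = $4.39 / 0.0255
P = $172.16

$172.16


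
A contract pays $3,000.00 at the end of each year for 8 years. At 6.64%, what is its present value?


Formula: PV = PMT * (1 - (1+r)^(-n)) / r
Discount factor: (1 + 0.0664)^(-8) = 0.597914
Bracket: 1 - 0.597914 = 0.402086
PV = $3,000.00 * 0.402086 / 0.0664 = $18,166.52

$18,166.52


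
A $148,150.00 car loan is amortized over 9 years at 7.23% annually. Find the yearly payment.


Formula: PMT = PV * r / (1 - (1+r)^(-n))
Denominator: 1 - (1 + 0.0723)^(-9) = 0.466477
Numerator: $148,150.00 * 0.0723 = 10711.245
PMT = 10711.245 / 0.466477 = $22,962.01

$22,962.01


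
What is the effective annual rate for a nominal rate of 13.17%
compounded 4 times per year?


Formula: EAR = (1 + r/m)^m - 1
Period rate: r/m = 0.1317 / 4 = 0.032925
Compounding: (1 + 0.032925)^4 = 1.138348
EAR = 1.138348 - 1 = 0.138348

0.138348


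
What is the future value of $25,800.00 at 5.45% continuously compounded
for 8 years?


Formula: FV = P * e^(r*t)
Exponent: r*t = 0.0545 * 8 = 0.436
e^(0.436) = 1.546509
FV = $25,800.00 * 1.546509 = $39,899.93

$39,899.93


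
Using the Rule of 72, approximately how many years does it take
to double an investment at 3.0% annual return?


Formula: Years ≈ 72 / r
Substituting: Years ≈ 72 / 3.0
Years ≈ 24.0

24.0 years


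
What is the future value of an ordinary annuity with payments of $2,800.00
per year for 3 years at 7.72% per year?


Formula: FV = PMT * ((1+r)^n - 1) / r
Growth factor: (1 + 0.0772)^3 = 1.24994
Numerator: 1.24994 - 1 = 0.24994
FV = $2,800.00 * 0.24994 / 0.0772 = $9,065.17

$9,065.17


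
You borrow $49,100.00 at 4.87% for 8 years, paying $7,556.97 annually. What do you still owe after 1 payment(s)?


Formula: Balance = PV*(1+r)^k - PMT*((1+r)^k - 1)/r
Growth: (1 + 0.0487)^1 = 1.0487
Accumulated factor: ((1+r)^k - 1)/r = 1.0
Balance = $49,100.00 * 1.0487 - $7,556.97 * 1.0
Balance = $43,934.20

$43,934.20


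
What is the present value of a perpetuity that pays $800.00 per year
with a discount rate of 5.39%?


Formula: PV = C / r
Substituting: PV = $800.00 / 0.0539
PV = $14,842.30

$14,842.30


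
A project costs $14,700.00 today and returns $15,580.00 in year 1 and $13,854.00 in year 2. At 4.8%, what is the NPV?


Formula: NPV = C0 + C1/(1+r) + C2/(1+r)^2
Discount C1: $15,580.00 / (1 + 0.048) = $14,866.41
Discount C2: $13,854.00 / (1 + 0.048)^2 = $12,613.99
NPV = -$14,700.00 + $14,866.41 + $12,613.99 = $12,780.41

$12,780.41


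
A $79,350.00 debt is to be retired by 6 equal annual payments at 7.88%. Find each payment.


Formula: PMT = PV * r / (1 - (1+r)^(-n))
Denominator: 1 - (1 + 0.0788)^(-6) = 0.365613
Numerator: $79,350.00 * 0.0788 = 6252.78
PMT = 6252.78 / 0.365613 = $17,102.19

$17,102.19


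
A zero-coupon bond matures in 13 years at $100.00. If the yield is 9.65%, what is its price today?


Formula: Price = FV / (1 + r)^n
Substituting: Price = $100.00 / (1 + 0.0965)^13
Discount factor: (1.0965)^13 = 3.312167
Price = $100.00 / 3.312167 = $30.19

$30.19


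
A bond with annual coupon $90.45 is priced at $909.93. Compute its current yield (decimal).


Formula: Current yield = annual coupon / price
Substituting: CY = $90.45 / $909.93
CY = 0.099403

0.099403


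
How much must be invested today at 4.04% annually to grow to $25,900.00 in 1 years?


Formula: PV = FV / (1 + r)^n
Substituting: PV = $25,900.00 / (1 + 0.0404)^1
Discount factor: (1.0404)^1 = 1.0404
PV = $25,900.00 / 1.0404 = $24,894.27

$24,894.27


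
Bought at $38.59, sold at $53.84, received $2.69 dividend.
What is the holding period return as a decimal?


Formula: HPR = (P1 - P0 + D) / P0
Gain: $53.84 - $38.59 + $2.69 = $17.94
HPR = $17.94 / $38.59 = 0.4649

0.4649


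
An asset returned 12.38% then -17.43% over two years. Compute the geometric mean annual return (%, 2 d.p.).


Formula: Geometric mean = ((1+r1)*(1+r2))^(1/2) - 1
Product: (1 + 0.1238) * (1 + -0.1743) = 1.1238 * 0.8257 = 0.927922
Square root: 0.927922^0.5 = 0.963287
Geometric mean = 0.963287 - 1 = -0.036713
As percentage: -3.67%

-3.67%


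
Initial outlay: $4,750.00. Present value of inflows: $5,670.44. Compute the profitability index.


Formula: PI = PV(cash flows) / initial investment
Substituting: PI = $5,670.44 / $4,750.00
PI = 1.1938

1.1938


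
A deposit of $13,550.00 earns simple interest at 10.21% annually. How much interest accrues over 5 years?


Formula: I = P * r * t
Substituting: I = $13,550.00 * 0.1021 * 5
Step: I = $13,550.00 * 0.5105
I = $6,917.28

$6,917.28


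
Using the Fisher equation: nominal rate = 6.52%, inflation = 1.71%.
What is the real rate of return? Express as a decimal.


Formula: (1 + r_real) = (1 + r_nom) / (1 + inflation)
Substituting: (1 + r_real) = 1.0652 / 1.0171
(1 + r_real) = 1.047291
r_real = 1.047291 - 1 = 0.047291

0.047291


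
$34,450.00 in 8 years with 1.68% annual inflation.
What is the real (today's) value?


Formula: Real value = nominal / (1 + inflation)^years
Price level: (1 + 0.0168)^8 = 1.142574
Real value = $34,450.00 / 1.142574 = $30,151.22

$30,151.22


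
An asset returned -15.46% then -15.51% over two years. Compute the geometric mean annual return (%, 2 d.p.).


Formula: Geometric mean = ((1+r1)*(1+r2))^(1/2) - 1
Product: (1 + -0.1546) * (1 + -0.1551) = 0.8454 * 0.8449 = 0.714278
Square root: 0.714278^0.5 = 0.84515
Geometric mean = 0.84515 - 1 = -0.15485
As percentage: -15.49%

-15.49%


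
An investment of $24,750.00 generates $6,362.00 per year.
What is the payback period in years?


Formula: Payback = investment / annual cash flow
Substituting: Payback = $24,750.00 / $6,362.00
Payback = 3.8903 years

3.8903 years


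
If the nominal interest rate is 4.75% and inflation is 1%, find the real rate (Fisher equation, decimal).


Formula: (1 + r_real) = (1 + r_nom) / (1 + inflation)
Substituting: (1 + r_real) = 1.0475 / 1.01
(1 + r_real) = 1.037129
r_real = 1.037129 - 1 = 0.037129

0.037129


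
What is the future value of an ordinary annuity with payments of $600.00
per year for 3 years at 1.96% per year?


Formula: FV = PMT * ((1+r)^n - 1) / r
Growth factor: (1 + 0.0196)^3 = 1.05996
Numerator: 1.05996 - 1 = 0.05996
FV = $600.00 * 0.05996 / 0.0196 = $1,835.51

$1,835.51


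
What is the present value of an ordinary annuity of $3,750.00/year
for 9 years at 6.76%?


Formula: PV = PMT * (1 - (1+r)^(-n)) / r
Discount factor: (1 + 0.0676)^(-9) = 0.555038
Bracket: 1 - 0.555038 = 0.444962
PV = $3,750.00 * 0.444962 / 0.0676 = $24,683.53

$24,683.53


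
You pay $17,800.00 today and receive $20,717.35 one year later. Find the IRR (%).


Formula: IRR = C1/C0 - 1
Substituting: IRR = $20,717.35 / $17,800.00 - 1
Ratio: 1.163896 - 1 = 0.163896
IRR = 16.3896%

16.3896%


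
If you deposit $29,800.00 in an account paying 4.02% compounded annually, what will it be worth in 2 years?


Formula: FV = P * (1 + r)^n
Substituting: FV = $29,800.00 * (1 + 0.0402)^2
Growth factor: (1.0402)^2 = 1.082016
FV = $29,800.00 * 1.082016 = $32,244.08

$32,244.08


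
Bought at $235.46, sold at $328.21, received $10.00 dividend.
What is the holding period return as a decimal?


Formula: HPR = (P1 - P0 + D) / P0
Gain: $328.21 - $235.46 + $10.00 = $102.75
HPR = $102.75 / $235.46 = 0.4364

0.4364


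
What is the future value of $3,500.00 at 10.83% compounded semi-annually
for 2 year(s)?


Formula: FV = P * (1 + r/m)^(m*t)
Period rate: r/m = 0.1083 / 2 = 0.05415
Total periods: m*t = 2 * 2 = 4
Growth factor: (1 + 0.05415)^4 = 1.234837
FV = $3,500.00 * 1.234837 = $4,321.93

$4,321.93


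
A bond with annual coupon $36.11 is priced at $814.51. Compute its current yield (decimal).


Formula: Current yield = annual coupon / price
Substituting: CY = $36.11 / $814.51
CY = 0.044333

0.044333


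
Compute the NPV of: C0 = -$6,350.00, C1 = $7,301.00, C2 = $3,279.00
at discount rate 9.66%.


Formula: NPV = C0 + C1/(1+r) + C2/(1+r)^2
Discount C1: $7,301.00 / (1 + 0.0966) = $6,657.85
Discount C2: $3,279.00 / (1 + 0.0966)^2 = $2,726.75
NPV = -$6,350.00 + $6,657.85 + $2,726.75 = $3,034.60

$3,034.60


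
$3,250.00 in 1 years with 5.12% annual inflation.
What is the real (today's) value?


Formula: Real value = nominal / (1 + inflation)^years
Price level: (1 + 0.0512)^1 = 1.0512
Real value = $3,250.00 / 1.0512 = $3,091.70

$3,091.70


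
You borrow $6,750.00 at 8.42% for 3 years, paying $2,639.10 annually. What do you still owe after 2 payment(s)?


Formula: Balance = PV*(1+r)^k - PMT*((1+r)^k - 1)/r
Growth: (1 + 0.0842)^2 = 1.17549
Accumulated factor: ((1+r)^k - 1)/r = 2.0842
Balance = $6,750.00 * 1.17549 - $2,639.10 * 2.0842
Balance = $2,434.14

$2,434.14


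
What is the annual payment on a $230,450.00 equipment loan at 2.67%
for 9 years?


Formula: PMT = PV * r / (1 - (1+r)^(-n))
Denominator: 1 - (1 + 0.0267)^(-9) = 0.211125
Numerator: $230,450.00 * 0.0267 = 6153.015
PMT = 6153.015 / 0.211125 = $29,143.88

$29,143.88


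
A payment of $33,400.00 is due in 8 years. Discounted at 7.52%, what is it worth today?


Formula: PV = FV / (1 + r)^n
Substituting: PV = $33,400.00 / (1 + 0.0752)^8
Discount factor: (1.0752)^8 = 1.786134
PV = $33,400.00 / 1.786134 = $18,699.60

$18,699.60


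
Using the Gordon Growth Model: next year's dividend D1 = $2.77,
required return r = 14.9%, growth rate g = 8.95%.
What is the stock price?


Formula: P = D1 / (r - g)
Spread: r - g = 0.149 - 0.0895 = 0.0595
Substituting: P = $2.77 / 0.0595
P = $46.55

$46.55


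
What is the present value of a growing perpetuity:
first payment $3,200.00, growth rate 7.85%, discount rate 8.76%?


Formula: PV = C / (r - g)
Spread: r - g = 0.0876 - 0.0785 = 0.0091
Substituting: PV = $3,200.00 / 0.0091
PV = $351,648.35

$351,648.35


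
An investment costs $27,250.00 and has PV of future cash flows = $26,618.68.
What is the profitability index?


Formula: PI = PV(cash flows) / initial investment
Substituting: PI = $26,618.68 / $27,250.00
PI = 0.9768

0.9768


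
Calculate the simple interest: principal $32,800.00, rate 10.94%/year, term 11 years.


Formula: I = P * r * t
Substituting: I = $32,800.00 * 0.1094 * 11
Step: I = $32,800.00 * 1.2034
I = $39,471.52

$39,471.52


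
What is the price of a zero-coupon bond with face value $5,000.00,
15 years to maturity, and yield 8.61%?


Formula: Price = FV / (1 + r)^n
Substituting: Price = $5,000.00 / (1 + 0.0861)^15
Discount factor: (1.0861)^15 = 3.451813
Price = $5,000.00 / 3.451813 = $1,448.51

$1,448.51


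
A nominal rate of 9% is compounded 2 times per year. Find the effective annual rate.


Formula: EAR = (1 + r/m)^m - 1
Period rate: r/m = 0.09 / 2 = 0.045
Compounding: (1 + 0.045)^2 = 1.092025
EAR = 1.092025 - 1 = 0.092025

0.092025


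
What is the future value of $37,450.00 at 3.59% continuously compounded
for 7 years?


Formula: FV = P * e^(r*t)
Exponent: r*t = 0.0359 * 7 = 0.2513
e^(0.2513) = 1.285696
FV = $37,450.00 * 1.285696 = $48,149.31

$48,149.31


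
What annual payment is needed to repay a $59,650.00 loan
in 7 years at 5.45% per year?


Formula: PMT = PV * r / (1 - (1+r)^(-n))
Denominator: 1 - (1 + 0.0545)^(-7) = 0.310278
Numerator: $59,650.00 * 0.0545 = 3250.925
PMT = 3250.925 / 0.310278 = $10,477.45

$10,477.45


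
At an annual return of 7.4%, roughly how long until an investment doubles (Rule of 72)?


Formula: Years ≈ 72 / r
Substituting: Years ≈ 72 / 7.4
Years ≈ 9.7

9.7 years


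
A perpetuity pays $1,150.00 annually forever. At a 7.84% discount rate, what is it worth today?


Formula: PV = C / r
Substituting: PV = $1,150.00 / 0.0784
PV = $14,668.37

$14,668.37


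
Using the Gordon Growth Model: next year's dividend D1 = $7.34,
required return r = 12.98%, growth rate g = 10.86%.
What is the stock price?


Formula: P = D1 / (r - g)
Spread: r - g = 0.1298 - 0.1086 = 0.0212
Substituting: P = $7.34 / 0.0212
P = $346.23

$346.23


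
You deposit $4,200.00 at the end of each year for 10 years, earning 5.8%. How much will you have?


Formula: FV = PMT * ((1+r)^n - 1) / r
Growth factor: (1 + 0.058)^10 = 1.757344
Numerator: 1.757344 - 1 = 0.757344
FV = $4,200.00 * 0.757344 / 0.058 = $54,842.12

$54,842.12


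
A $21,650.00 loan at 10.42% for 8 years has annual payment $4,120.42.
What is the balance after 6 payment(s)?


Formula: Balance = PV*(1+r)^k - PMT*((1+r)^k - 1)/r
Growth: (1 + 0.1042)^6 = 1.812535
Accumulated factor: ((1+r)^k - 1)/r = 7.797843
Balance = $21,650.00 * 1.812535 - $4,120.42 * 7.797843
Balance = $7,111.00

$7,111.00


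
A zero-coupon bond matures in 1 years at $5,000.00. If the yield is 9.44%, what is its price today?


Formula: Price = FV / (1 + r)^n
Substituting: Price = $5,000.00 / (1 + 0.0944)^1
Discount factor: (1.0944)^1 = 1.0944
Price = $5,000.00 / 1.0944 = $4,568.71

$4,568.71


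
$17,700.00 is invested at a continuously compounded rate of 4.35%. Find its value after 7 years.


Formula: FV = P * e^(r*t)
Exponent: r*t = 0.0435 * 7 = 0.3045
e^(0.3045) = 1.355947
FV = $17,700.00 * 1.355947 = $24,000.26

$24,000.26


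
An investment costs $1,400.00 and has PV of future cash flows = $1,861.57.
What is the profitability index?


Formula: PI = PV(cash flows) / initial investment
Substituting: PI = $1,861.57 / $1,400.00
PI = 1.3297

1.3297


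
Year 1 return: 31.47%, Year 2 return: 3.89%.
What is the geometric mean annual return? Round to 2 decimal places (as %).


Formula: Geometric mean = ((1+r1)*(1+r2))^(1/2) - 1
Product: (1 + 0.3147) * (1 + 0.0389) = 1.3147 * 1.0389 = 1.365842
Square root: 1.365842^0.5 = 1.168692
Geometric mean = 1.168692 - 1 = 0.168692
As percentage: 16.87%

16.87%


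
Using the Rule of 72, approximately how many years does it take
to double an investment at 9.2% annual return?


Formula: Years ≈ 72 / r
Substituting: Years ≈ 72 / 9.2
Years ≈ 7.8

7.8 years


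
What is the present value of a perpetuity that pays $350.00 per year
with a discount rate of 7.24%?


Formula: PV = C / r
Substituting: PV = $350.00 / 0.0724
PV = $4,834.25

$4,834.25


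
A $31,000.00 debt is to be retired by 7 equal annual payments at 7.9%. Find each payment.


Formula: PMT = PV * r / (1 - (1+r)^(-n))
Denominator: 1 - (1 + 0.079)^(-7) = 0.412714
Numerator: $31,000.00 * 0.079 = 2449.0
PMT = 2449.0 / 0.412714 = $5,933.90

$5,933.90


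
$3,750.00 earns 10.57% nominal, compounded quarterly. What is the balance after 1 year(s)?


Formula: FV = P * (1 + r/m)^(m*t)
Period rate: r/m = 0.1057 / 4 = 0.026425
Total periods: m*t = 4 * 1 = 4
Growth factor: (1 + 0.026425)^4 = 1.109964
FV = $3,750.00 * 1.109964 = $4,162.36

$4,162.36


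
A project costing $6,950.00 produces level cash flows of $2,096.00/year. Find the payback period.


Formula: Payback = investment / annual cash flow
Substituting: Payback = $6,950.00 / $2,096.00
Payback = 3.3158 years

3.3158 years


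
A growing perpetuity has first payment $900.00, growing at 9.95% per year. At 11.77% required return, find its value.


Formula: PV = C / (r - g)
Spread: r - g = 0.1177 - 0.0995 = 0.0182
Substituting: PV = $900.00 / 0.0182
PV = $49,450.55

$49,450.55
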